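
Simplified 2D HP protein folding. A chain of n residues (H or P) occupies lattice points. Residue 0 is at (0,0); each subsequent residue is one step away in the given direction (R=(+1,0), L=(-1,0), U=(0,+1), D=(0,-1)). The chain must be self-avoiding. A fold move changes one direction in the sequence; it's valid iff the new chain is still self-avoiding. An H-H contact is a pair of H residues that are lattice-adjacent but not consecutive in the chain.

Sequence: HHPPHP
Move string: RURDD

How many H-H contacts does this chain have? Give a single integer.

Positions: [(0, 0), (1, 0), (1, 1), (2, 1), (2, 0), (2, -1)]
H-H contact: residue 1 @(1,0) - residue 4 @(2, 0)

Answer: 1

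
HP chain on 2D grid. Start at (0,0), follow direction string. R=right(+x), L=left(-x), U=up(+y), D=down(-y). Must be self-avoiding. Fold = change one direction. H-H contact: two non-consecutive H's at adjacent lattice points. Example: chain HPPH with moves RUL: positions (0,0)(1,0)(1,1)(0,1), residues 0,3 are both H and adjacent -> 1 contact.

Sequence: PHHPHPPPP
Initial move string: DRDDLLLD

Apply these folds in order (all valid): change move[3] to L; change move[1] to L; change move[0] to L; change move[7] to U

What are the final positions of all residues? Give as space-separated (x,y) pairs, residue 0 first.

Answer: (0,0) (-1,0) (-2,0) (-2,-1) (-3,-1) (-4,-1) (-5,-1) (-6,-1) (-6,0)

Derivation:
Initial moves: DRDDLLLD
Fold: move[3]->L => DRDLLLLD (positions: [(0, 0), (0, -1), (1, -1), (1, -2), (0, -2), (-1, -2), (-2, -2), (-3, -2), (-3, -3)])
Fold: move[1]->L => DLDLLLLD (positions: [(0, 0), (0, -1), (-1, -1), (-1, -2), (-2, -2), (-3, -2), (-4, -2), (-5, -2), (-5, -3)])
Fold: move[0]->L => LLDLLLLD (positions: [(0, 0), (-1, 0), (-2, 0), (-2, -1), (-3, -1), (-4, -1), (-5, -1), (-6, -1), (-6, -2)])
Fold: move[7]->U => LLDLLLLU (positions: [(0, 0), (-1, 0), (-2, 0), (-2, -1), (-3, -1), (-4, -1), (-5, -1), (-6, -1), (-6, 0)])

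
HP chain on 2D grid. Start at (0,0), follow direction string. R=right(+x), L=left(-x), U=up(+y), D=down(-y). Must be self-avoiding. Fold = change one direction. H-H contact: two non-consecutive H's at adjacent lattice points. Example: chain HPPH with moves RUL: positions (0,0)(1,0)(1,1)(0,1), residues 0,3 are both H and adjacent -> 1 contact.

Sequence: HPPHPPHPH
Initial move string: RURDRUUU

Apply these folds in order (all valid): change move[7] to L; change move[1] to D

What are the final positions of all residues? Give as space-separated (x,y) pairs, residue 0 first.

Initial moves: RURDRUUU
Fold: move[7]->L => RURDRUUL (positions: [(0, 0), (1, 0), (1, 1), (2, 1), (2, 0), (3, 0), (3, 1), (3, 2), (2, 2)])
Fold: move[1]->D => RDRDRUUL (positions: [(0, 0), (1, 0), (1, -1), (2, -1), (2, -2), (3, -2), (3, -1), (3, 0), (2, 0)])

Answer: (0,0) (1,0) (1,-1) (2,-1) (2,-2) (3,-2) (3,-1) (3,0) (2,0)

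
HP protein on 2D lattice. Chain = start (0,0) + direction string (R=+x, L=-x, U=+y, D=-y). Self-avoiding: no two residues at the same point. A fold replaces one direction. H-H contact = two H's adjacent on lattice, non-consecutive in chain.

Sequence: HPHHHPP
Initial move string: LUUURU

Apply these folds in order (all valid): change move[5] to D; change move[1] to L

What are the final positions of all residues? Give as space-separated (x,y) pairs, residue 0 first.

Answer: (0,0) (-1,0) (-2,0) (-2,1) (-2,2) (-1,2) (-1,1)

Derivation:
Initial moves: LUUURU
Fold: move[5]->D => LUUURD (positions: [(0, 0), (-1, 0), (-1, 1), (-1, 2), (-1, 3), (0, 3), (0, 2)])
Fold: move[1]->L => LLUURD (positions: [(0, 0), (-1, 0), (-2, 0), (-2, 1), (-2, 2), (-1, 2), (-1, 1)])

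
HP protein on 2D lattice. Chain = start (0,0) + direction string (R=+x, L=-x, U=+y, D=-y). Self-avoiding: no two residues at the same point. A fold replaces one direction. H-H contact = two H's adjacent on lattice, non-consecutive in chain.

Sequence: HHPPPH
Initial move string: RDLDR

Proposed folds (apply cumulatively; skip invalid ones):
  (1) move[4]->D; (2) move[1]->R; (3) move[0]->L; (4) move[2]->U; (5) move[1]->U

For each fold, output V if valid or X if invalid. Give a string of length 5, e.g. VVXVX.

Answer: VXVXV

Derivation:
Initial: RDLDR -> [(0, 0), (1, 0), (1, -1), (0, -1), (0, -2), (1, -2)]
Fold 1: move[4]->D => RDLDD VALID
Fold 2: move[1]->R => RRLDD INVALID (collision), skipped
Fold 3: move[0]->L => LDLDD VALID
Fold 4: move[2]->U => LDUDD INVALID (collision), skipped
Fold 5: move[1]->U => LULDD VALID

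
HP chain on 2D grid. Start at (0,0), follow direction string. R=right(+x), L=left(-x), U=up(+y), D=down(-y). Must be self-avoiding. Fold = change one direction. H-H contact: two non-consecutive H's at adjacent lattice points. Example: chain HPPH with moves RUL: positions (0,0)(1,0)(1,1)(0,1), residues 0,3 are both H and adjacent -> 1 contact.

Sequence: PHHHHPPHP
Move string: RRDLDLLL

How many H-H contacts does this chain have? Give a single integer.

Answer: 1

Derivation:
Positions: [(0, 0), (1, 0), (2, 0), (2, -1), (1, -1), (1, -2), (0, -2), (-1, -2), (-2, -2)]
H-H contact: residue 1 @(1,0) - residue 4 @(1, -1)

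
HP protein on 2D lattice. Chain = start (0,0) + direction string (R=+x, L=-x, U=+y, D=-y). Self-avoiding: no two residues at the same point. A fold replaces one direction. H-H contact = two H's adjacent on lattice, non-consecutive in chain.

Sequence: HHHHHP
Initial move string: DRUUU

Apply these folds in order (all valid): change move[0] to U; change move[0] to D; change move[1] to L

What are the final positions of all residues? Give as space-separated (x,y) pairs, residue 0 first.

Initial moves: DRUUU
Fold: move[0]->U => URUUU (positions: [(0, 0), (0, 1), (1, 1), (1, 2), (1, 3), (1, 4)])
Fold: move[0]->D => DRUUU (positions: [(0, 0), (0, -1), (1, -1), (1, 0), (1, 1), (1, 2)])
Fold: move[1]->L => DLUUU (positions: [(0, 0), (0, -1), (-1, -1), (-1, 0), (-1, 1), (-1, 2)])

Answer: (0,0) (0,-1) (-1,-1) (-1,0) (-1,1) (-1,2)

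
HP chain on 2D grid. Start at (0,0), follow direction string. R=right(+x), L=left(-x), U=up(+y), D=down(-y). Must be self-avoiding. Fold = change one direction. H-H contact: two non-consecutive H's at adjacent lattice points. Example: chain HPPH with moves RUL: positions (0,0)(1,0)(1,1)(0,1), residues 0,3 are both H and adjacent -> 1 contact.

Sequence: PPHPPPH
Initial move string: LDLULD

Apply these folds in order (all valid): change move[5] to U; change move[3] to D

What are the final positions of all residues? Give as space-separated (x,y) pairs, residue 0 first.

Answer: (0,0) (-1,0) (-1,-1) (-2,-1) (-2,-2) (-3,-2) (-3,-1)

Derivation:
Initial moves: LDLULD
Fold: move[5]->U => LDLULU (positions: [(0, 0), (-1, 0), (-1, -1), (-2, -1), (-2, 0), (-3, 0), (-3, 1)])
Fold: move[3]->D => LDLDLU (positions: [(0, 0), (-1, 0), (-1, -1), (-2, -1), (-2, -2), (-3, -2), (-3, -1)])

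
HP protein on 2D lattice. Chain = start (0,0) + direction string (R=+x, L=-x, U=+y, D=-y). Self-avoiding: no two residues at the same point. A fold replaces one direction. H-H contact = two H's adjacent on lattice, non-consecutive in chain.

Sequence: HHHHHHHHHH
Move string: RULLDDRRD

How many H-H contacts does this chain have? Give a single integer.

Answer: 4

Derivation:
Positions: [(0, 0), (1, 0), (1, 1), (0, 1), (-1, 1), (-1, 0), (-1, -1), (0, -1), (1, -1), (1, -2)]
H-H contact: residue 0 @(0,0) - residue 5 @(-1, 0)
H-H contact: residue 0 @(0,0) - residue 3 @(0, 1)
H-H contact: residue 0 @(0,0) - residue 7 @(0, -1)
H-H contact: residue 1 @(1,0) - residue 8 @(1, -1)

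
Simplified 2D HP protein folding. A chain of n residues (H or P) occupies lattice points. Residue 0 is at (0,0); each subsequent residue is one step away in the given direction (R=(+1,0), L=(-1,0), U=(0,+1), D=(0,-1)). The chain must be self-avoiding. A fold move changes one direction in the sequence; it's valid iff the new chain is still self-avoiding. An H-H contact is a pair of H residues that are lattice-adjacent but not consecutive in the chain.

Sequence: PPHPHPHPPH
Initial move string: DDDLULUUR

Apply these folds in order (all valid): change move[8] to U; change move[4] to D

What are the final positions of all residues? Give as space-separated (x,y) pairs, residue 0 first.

Initial moves: DDDLULUUR
Fold: move[8]->U => DDDLULUUU (positions: [(0, 0), (0, -1), (0, -2), (0, -3), (-1, -3), (-1, -2), (-2, -2), (-2, -1), (-2, 0), (-2, 1)])
Fold: move[4]->D => DDDLDLUUU (positions: [(0, 0), (0, -1), (0, -2), (0, -3), (-1, -3), (-1, -4), (-2, -4), (-2, -3), (-2, -2), (-2, -1)])

Answer: (0,0) (0,-1) (0,-2) (0,-3) (-1,-3) (-1,-4) (-2,-4) (-2,-3) (-2,-2) (-2,-1)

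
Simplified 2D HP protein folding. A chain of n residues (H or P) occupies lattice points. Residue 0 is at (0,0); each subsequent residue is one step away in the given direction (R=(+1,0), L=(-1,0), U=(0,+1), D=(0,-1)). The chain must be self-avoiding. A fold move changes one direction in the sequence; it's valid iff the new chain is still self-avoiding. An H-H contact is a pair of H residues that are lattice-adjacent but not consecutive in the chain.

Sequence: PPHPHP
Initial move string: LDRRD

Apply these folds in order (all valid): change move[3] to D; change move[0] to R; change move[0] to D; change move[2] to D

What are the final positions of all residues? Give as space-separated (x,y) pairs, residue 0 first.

Answer: (0,0) (0,-1) (0,-2) (0,-3) (0,-4) (0,-5)

Derivation:
Initial moves: LDRRD
Fold: move[3]->D => LDRDD (positions: [(0, 0), (-1, 0), (-1, -1), (0, -1), (0, -2), (0, -3)])
Fold: move[0]->R => RDRDD (positions: [(0, 0), (1, 0), (1, -1), (2, -1), (2, -2), (2, -3)])
Fold: move[0]->D => DDRDD (positions: [(0, 0), (0, -1), (0, -2), (1, -2), (1, -3), (1, -4)])
Fold: move[2]->D => DDDDD (positions: [(0, 0), (0, -1), (0, -2), (0, -3), (0, -4), (0, -5)])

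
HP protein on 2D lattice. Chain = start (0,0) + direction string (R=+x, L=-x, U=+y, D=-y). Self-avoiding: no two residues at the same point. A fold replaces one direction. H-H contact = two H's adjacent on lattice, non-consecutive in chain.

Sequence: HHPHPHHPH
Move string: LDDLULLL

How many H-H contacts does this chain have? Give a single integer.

Answer: 0

Derivation:
Positions: [(0, 0), (-1, 0), (-1, -1), (-1, -2), (-2, -2), (-2, -1), (-3, -1), (-4, -1), (-5, -1)]
No H-H contacts found.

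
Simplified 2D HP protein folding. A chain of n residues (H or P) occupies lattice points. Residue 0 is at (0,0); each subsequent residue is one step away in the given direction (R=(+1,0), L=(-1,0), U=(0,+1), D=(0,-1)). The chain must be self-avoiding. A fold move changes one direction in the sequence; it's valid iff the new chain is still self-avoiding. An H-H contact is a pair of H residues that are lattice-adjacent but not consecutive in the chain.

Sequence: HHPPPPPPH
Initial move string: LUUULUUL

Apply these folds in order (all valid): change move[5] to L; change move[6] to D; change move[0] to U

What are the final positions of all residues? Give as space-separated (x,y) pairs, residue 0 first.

Initial moves: LUUULUUL
Fold: move[5]->L => LUUULLUL (positions: [(0, 0), (-1, 0), (-1, 1), (-1, 2), (-1, 3), (-2, 3), (-3, 3), (-3, 4), (-4, 4)])
Fold: move[6]->D => LUUULLDL (positions: [(0, 0), (-1, 0), (-1, 1), (-1, 2), (-1, 3), (-2, 3), (-3, 3), (-3, 2), (-4, 2)])
Fold: move[0]->U => UUUULLDL (positions: [(0, 0), (0, 1), (0, 2), (0, 3), (0, 4), (-1, 4), (-2, 4), (-2, 3), (-3, 3)])

Answer: (0,0) (0,1) (0,2) (0,3) (0,4) (-1,4) (-2,4) (-2,3) (-3,3)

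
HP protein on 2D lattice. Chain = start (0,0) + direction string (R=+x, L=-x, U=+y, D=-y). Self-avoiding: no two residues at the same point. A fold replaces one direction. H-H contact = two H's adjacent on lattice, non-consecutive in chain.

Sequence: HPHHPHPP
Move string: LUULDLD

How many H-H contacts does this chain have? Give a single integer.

Positions: [(0, 0), (-1, 0), (-1, 1), (-1, 2), (-2, 2), (-2, 1), (-3, 1), (-3, 0)]
H-H contact: residue 2 @(-1,1) - residue 5 @(-2, 1)

Answer: 1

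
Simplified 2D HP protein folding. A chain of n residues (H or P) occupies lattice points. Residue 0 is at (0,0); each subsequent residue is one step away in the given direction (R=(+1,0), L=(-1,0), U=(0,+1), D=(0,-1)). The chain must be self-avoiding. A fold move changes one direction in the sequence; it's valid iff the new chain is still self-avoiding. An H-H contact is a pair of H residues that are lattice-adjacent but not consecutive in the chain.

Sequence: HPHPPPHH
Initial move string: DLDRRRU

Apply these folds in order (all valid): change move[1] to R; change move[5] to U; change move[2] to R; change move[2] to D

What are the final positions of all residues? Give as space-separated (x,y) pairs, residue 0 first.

Initial moves: DLDRRRU
Fold: move[1]->R => DRDRRRU (positions: [(0, 0), (0, -1), (1, -1), (1, -2), (2, -2), (3, -2), (4, -2), (4, -1)])
Fold: move[5]->U => DRDRRUU (positions: [(0, 0), (0, -1), (1, -1), (1, -2), (2, -2), (3, -2), (3, -1), (3, 0)])
Fold: move[2]->R => DRRRRUU (positions: [(0, 0), (0, -1), (1, -1), (2, -1), (3, -1), (4, -1), (4, 0), (4, 1)])
Fold: move[2]->D => DRDRRUU (positions: [(0, 0), (0, -1), (1, -1), (1, -2), (2, -2), (3, -2), (3, -1), (3, 0)])

Answer: (0,0) (0,-1) (1,-1) (1,-2) (2,-2) (3,-2) (3,-1) (3,0)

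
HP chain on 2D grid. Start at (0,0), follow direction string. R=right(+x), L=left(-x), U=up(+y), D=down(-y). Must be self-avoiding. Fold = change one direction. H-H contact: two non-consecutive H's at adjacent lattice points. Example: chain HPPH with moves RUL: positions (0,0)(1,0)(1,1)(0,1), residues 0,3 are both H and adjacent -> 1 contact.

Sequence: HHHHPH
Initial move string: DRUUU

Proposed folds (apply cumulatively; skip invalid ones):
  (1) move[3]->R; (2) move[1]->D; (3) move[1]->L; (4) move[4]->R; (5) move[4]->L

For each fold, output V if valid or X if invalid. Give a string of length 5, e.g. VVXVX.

Answer: VXXVX

Derivation:
Initial: DRUUU -> [(0, 0), (0, -1), (1, -1), (1, 0), (1, 1), (1, 2)]
Fold 1: move[3]->R => DRURU VALID
Fold 2: move[1]->D => DDURU INVALID (collision), skipped
Fold 3: move[1]->L => DLURU INVALID (collision), skipped
Fold 4: move[4]->R => DRURR VALID
Fold 5: move[4]->L => DRURL INVALID (collision), skipped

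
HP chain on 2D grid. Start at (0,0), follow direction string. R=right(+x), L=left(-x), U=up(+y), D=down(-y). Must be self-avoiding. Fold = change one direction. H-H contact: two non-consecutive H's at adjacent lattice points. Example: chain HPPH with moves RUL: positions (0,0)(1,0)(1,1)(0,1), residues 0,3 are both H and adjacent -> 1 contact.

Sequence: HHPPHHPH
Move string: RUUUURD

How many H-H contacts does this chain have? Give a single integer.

Answer: 1

Derivation:
Positions: [(0, 0), (1, 0), (1, 1), (1, 2), (1, 3), (1, 4), (2, 4), (2, 3)]
H-H contact: residue 4 @(1,3) - residue 7 @(2, 3)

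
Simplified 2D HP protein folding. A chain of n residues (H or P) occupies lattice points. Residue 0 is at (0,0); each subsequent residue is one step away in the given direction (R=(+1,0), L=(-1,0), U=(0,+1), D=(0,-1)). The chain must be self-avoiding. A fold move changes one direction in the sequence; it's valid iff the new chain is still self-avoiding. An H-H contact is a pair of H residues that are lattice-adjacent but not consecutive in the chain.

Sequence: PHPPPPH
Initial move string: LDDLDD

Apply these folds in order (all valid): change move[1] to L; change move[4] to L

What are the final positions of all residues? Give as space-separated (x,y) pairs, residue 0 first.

Initial moves: LDDLDD
Fold: move[1]->L => LLDLDD (positions: [(0, 0), (-1, 0), (-2, 0), (-2, -1), (-3, -1), (-3, -2), (-3, -3)])
Fold: move[4]->L => LLDLLD (positions: [(0, 0), (-1, 0), (-2, 0), (-2, -1), (-3, -1), (-4, -1), (-4, -2)])

Answer: (0,0) (-1,0) (-2,0) (-2,-1) (-3,-1) (-4,-1) (-4,-2)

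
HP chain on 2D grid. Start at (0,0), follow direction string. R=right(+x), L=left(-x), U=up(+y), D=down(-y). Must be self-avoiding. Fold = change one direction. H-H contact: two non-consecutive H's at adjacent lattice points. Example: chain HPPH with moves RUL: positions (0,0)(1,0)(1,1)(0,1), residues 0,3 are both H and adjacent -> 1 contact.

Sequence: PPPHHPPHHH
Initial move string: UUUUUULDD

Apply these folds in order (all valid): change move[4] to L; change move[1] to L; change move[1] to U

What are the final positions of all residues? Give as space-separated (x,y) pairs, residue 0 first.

Initial moves: UUUUUULDD
Fold: move[4]->L => UUUULULDD (positions: [(0, 0), (0, 1), (0, 2), (0, 3), (0, 4), (-1, 4), (-1, 5), (-2, 5), (-2, 4), (-2, 3)])
Fold: move[1]->L => ULUULULDD (positions: [(0, 0), (0, 1), (-1, 1), (-1, 2), (-1, 3), (-2, 3), (-2, 4), (-3, 4), (-3, 3), (-3, 2)])
Fold: move[1]->U => UUUULULDD (positions: [(0, 0), (0, 1), (0, 2), (0, 3), (0, 4), (-1, 4), (-1, 5), (-2, 5), (-2, 4), (-2, 3)])

Answer: (0,0) (0,1) (0,2) (0,3) (0,4) (-1,4) (-1,5) (-2,5) (-2,4) (-2,3)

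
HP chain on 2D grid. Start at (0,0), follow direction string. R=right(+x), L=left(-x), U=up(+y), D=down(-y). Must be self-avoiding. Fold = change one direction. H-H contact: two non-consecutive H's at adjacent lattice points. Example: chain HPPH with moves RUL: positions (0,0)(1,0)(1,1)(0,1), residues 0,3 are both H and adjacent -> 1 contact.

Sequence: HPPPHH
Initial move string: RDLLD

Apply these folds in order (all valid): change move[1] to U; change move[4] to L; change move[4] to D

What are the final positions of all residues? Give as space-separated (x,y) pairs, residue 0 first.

Initial moves: RDLLD
Fold: move[1]->U => RULLD (positions: [(0, 0), (1, 0), (1, 1), (0, 1), (-1, 1), (-1, 0)])
Fold: move[4]->L => RULLL (positions: [(0, 0), (1, 0), (1, 1), (0, 1), (-1, 1), (-2, 1)])
Fold: move[4]->D => RULLD (positions: [(0, 0), (1, 0), (1, 1), (0, 1), (-1, 1), (-1, 0)])

Answer: (0,0) (1,0) (1,1) (0,1) (-1,1) (-1,0)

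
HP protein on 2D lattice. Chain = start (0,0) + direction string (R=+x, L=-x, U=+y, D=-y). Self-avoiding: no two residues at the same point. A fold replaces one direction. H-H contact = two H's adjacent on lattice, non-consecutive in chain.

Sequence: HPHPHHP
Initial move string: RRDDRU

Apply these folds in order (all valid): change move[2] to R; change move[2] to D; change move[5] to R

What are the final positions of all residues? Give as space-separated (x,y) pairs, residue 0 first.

Initial moves: RRDDRU
Fold: move[2]->R => RRRDRU (positions: [(0, 0), (1, 0), (2, 0), (3, 0), (3, -1), (4, -1), (4, 0)])
Fold: move[2]->D => RRDDRU (positions: [(0, 0), (1, 0), (2, 0), (2, -1), (2, -2), (3, -2), (3, -1)])
Fold: move[5]->R => RRDDRR (positions: [(0, 0), (1, 0), (2, 0), (2, -1), (2, -2), (3, -2), (4, -2)])

Answer: (0,0) (1,0) (2,0) (2,-1) (2,-2) (3,-2) (4,-2)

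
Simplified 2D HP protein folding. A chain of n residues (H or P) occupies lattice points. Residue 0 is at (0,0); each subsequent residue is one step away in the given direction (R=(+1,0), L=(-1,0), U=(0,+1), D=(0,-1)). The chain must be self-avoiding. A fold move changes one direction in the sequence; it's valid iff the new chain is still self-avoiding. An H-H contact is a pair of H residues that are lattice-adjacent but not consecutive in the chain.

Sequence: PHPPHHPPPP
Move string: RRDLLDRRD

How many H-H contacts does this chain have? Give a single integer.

Positions: [(0, 0), (1, 0), (2, 0), (2, -1), (1, -1), (0, -1), (0, -2), (1, -2), (2, -2), (2, -3)]
H-H contact: residue 1 @(1,0) - residue 4 @(1, -1)

Answer: 1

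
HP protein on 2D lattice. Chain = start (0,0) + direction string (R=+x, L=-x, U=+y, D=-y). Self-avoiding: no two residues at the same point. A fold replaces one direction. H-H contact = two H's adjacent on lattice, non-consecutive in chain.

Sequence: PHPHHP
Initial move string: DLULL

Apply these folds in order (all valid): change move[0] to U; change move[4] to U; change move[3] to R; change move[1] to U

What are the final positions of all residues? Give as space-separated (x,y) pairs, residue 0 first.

Answer: (0,0) (0,1) (0,2) (0,3) (1,3) (1,4)

Derivation:
Initial moves: DLULL
Fold: move[0]->U => ULULL (positions: [(0, 0), (0, 1), (-1, 1), (-1, 2), (-2, 2), (-3, 2)])
Fold: move[4]->U => ULULU (positions: [(0, 0), (0, 1), (-1, 1), (-1, 2), (-2, 2), (-2, 3)])
Fold: move[3]->R => ULURU (positions: [(0, 0), (0, 1), (-1, 1), (-1, 2), (0, 2), (0, 3)])
Fold: move[1]->U => UUURU (positions: [(0, 0), (0, 1), (0, 2), (0, 3), (1, 3), (1, 4)])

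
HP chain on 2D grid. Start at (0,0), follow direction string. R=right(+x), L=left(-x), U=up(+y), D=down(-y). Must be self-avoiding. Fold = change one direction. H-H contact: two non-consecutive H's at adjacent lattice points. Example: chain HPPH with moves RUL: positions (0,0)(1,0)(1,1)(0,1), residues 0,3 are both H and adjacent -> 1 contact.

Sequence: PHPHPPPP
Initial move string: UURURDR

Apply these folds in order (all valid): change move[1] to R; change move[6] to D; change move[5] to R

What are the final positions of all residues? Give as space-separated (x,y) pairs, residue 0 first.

Answer: (0,0) (0,1) (1,1) (2,1) (2,2) (3,2) (4,2) (4,1)

Derivation:
Initial moves: UURURDR
Fold: move[1]->R => URRURDR (positions: [(0, 0), (0, 1), (1, 1), (2, 1), (2, 2), (3, 2), (3, 1), (4, 1)])
Fold: move[6]->D => URRURDD (positions: [(0, 0), (0, 1), (1, 1), (2, 1), (2, 2), (3, 2), (3, 1), (3, 0)])
Fold: move[5]->R => URRURRD (positions: [(0, 0), (0, 1), (1, 1), (2, 1), (2, 2), (3, 2), (4, 2), (4, 1)])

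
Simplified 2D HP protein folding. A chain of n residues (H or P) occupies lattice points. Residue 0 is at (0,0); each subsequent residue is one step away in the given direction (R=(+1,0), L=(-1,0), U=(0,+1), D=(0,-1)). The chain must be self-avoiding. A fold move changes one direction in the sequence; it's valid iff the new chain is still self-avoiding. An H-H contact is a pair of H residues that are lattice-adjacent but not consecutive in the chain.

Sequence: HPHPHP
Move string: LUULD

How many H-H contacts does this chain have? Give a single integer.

Positions: [(0, 0), (-1, 0), (-1, 1), (-1, 2), (-2, 2), (-2, 1)]
No H-H contacts found.

Answer: 0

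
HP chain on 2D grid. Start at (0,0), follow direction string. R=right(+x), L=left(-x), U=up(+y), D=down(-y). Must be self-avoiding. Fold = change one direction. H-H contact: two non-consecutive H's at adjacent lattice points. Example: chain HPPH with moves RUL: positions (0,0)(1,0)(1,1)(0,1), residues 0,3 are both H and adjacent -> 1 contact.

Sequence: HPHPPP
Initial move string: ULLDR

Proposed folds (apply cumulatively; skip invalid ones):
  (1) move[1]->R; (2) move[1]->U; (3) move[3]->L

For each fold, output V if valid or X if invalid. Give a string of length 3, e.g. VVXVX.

Answer: XXX

Derivation:
Initial: ULLDR -> [(0, 0), (0, 1), (-1, 1), (-2, 1), (-2, 0), (-1, 0)]
Fold 1: move[1]->R => URLDR INVALID (collision), skipped
Fold 2: move[1]->U => UULDR INVALID (collision), skipped
Fold 3: move[3]->L => ULLLR INVALID (collision), skipped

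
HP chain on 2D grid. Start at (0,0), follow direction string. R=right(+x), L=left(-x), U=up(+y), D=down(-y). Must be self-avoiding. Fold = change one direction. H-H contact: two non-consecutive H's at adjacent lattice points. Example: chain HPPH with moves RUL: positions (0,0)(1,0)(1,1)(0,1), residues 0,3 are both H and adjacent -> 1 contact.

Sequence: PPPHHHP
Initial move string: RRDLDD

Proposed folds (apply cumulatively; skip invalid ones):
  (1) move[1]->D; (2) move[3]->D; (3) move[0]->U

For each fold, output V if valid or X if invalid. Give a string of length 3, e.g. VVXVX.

Answer: VVX

Derivation:
Initial: RRDLDD -> [(0, 0), (1, 0), (2, 0), (2, -1), (1, -1), (1, -2), (1, -3)]
Fold 1: move[1]->D => RDDLDD VALID
Fold 2: move[3]->D => RDDDDD VALID
Fold 3: move[0]->U => UDDDDD INVALID (collision), skipped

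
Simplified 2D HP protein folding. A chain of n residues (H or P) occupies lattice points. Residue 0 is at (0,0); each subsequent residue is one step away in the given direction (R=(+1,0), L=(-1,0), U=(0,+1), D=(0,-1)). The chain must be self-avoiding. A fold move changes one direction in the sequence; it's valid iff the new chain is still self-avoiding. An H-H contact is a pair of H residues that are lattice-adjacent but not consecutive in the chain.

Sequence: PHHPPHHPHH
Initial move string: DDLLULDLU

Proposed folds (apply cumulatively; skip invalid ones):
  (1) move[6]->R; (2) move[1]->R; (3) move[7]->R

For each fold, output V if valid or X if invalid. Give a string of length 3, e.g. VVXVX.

Answer: XXX

Derivation:
Initial: DDLLULDLU -> [(0, 0), (0, -1), (0, -2), (-1, -2), (-2, -2), (-2, -1), (-3, -1), (-3, -2), (-4, -2), (-4, -1)]
Fold 1: move[6]->R => DDLLULRLU INVALID (collision), skipped
Fold 2: move[1]->R => DRLLULDLU INVALID (collision), skipped
Fold 3: move[7]->R => DDLLULDRU INVALID (collision), skipped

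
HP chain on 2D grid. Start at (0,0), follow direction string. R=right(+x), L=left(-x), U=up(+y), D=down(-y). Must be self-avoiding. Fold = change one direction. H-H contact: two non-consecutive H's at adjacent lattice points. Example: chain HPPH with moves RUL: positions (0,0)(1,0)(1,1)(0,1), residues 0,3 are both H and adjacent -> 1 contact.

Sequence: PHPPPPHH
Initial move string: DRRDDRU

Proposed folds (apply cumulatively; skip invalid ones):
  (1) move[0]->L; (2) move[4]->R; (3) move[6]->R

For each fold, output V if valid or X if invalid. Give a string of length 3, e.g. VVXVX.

Answer: XVV

Derivation:
Initial: DRRDDRU -> [(0, 0), (0, -1), (1, -1), (2, -1), (2, -2), (2, -3), (3, -3), (3, -2)]
Fold 1: move[0]->L => LRRDDRU INVALID (collision), skipped
Fold 2: move[4]->R => DRRDRRU VALID
Fold 3: move[6]->R => DRRDRRR VALID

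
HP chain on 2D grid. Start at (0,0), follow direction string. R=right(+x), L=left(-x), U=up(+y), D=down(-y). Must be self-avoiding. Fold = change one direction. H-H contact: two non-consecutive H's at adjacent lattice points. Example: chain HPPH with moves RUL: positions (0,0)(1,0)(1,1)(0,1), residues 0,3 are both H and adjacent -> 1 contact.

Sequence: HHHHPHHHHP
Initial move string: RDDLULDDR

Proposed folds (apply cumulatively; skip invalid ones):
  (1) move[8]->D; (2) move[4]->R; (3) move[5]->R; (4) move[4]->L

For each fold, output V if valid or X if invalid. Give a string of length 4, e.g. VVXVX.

Initial: RDDLULDDR -> [(0, 0), (1, 0), (1, -1), (1, -2), (0, -2), (0, -1), (-1, -1), (-1, -2), (-1, -3), (0, -3)]
Fold 1: move[8]->D => RDDLULDDD VALID
Fold 2: move[4]->R => RDDLRLDDD INVALID (collision), skipped
Fold 3: move[5]->R => RDDLURDDD INVALID (collision), skipped
Fold 4: move[4]->L => RDDLLLDDD VALID

Answer: VXXV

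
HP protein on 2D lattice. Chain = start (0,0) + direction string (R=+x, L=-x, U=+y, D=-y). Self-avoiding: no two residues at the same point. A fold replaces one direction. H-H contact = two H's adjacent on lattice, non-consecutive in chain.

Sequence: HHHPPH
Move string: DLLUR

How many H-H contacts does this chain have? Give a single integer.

Answer: 2

Derivation:
Positions: [(0, 0), (0, -1), (-1, -1), (-2, -1), (-2, 0), (-1, 0)]
H-H contact: residue 0 @(0,0) - residue 5 @(-1, 0)
H-H contact: residue 2 @(-1,-1) - residue 5 @(-1, 0)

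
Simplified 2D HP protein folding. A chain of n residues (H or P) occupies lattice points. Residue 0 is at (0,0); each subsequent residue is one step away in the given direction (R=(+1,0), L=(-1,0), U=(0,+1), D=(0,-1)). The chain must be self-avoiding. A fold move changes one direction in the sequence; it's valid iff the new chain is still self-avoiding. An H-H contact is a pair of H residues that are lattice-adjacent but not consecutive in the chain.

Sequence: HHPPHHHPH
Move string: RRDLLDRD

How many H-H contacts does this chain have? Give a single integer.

Answer: 2

Derivation:
Positions: [(0, 0), (1, 0), (2, 0), (2, -1), (1, -1), (0, -1), (0, -2), (1, -2), (1, -3)]
H-H contact: residue 0 @(0,0) - residue 5 @(0, -1)
H-H contact: residue 1 @(1,0) - residue 4 @(1, -1)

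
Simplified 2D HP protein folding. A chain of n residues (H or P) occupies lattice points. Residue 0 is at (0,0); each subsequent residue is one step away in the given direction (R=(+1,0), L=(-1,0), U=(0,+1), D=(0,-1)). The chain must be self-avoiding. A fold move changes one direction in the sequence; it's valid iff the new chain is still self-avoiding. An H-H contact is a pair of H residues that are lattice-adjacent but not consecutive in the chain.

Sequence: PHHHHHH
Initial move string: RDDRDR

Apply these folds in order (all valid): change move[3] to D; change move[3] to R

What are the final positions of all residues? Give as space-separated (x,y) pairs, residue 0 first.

Initial moves: RDDRDR
Fold: move[3]->D => RDDDDR (positions: [(0, 0), (1, 0), (1, -1), (1, -2), (1, -3), (1, -4), (2, -4)])
Fold: move[3]->R => RDDRDR (positions: [(0, 0), (1, 0), (1, -1), (1, -2), (2, -2), (2, -3), (3, -3)])

Answer: (0,0) (1,0) (1,-1) (1,-2) (2,-2) (2,-3) (3,-3)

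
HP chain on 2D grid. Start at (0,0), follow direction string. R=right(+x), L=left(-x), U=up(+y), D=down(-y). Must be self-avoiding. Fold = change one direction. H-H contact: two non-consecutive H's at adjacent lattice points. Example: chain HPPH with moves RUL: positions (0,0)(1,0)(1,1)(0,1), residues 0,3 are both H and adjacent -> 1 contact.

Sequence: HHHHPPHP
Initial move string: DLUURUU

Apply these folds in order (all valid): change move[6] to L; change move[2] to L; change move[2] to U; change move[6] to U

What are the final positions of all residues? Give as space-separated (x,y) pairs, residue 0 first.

Answer: (0,0) (0,-1) (-1,-1) (-1,0) (-1,1) (0,1) (0,2) (0,3)

Derivation:
Initial moves: DLUURUU
Fold: move[6]->L => DLUURUL (positions: [(0, 0), (0, -1), (-1, -1), (-1, 0), (-1, 1), (0, 1), (0, 2), (-1, 2)])
Fold: move[2]->L => DLLURUL (positions: [(0, 0), (0, -1), (-1, -1), (-2, -1), (-2, 0), (-1, 0), (-1, 1), (-2, 1)])
Fold: move[2]->U => DLUURUL (positions: [(0, 0), (0, -1), (-1, -1), (-1, 0), (-1, 1), (0, 1), (0, 2), (-1, 2)])
Fold: move[6]->U => DLUURUU (positions: [(0, 0), (0, -1), (-1, -1), (-1, 0), (-1, 1), (0, 1), (0, 2), (0, 3)])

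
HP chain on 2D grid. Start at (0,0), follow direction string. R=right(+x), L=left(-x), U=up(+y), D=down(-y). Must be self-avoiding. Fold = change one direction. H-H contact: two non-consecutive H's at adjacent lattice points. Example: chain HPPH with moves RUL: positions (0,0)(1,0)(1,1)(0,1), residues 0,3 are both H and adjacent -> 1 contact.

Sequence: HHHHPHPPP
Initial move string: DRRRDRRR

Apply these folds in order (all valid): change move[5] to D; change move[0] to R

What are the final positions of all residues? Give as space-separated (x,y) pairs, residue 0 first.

Answer: (0,0) (1,0) (2,0) (3,0) (4,0) (4,-1) (4,-2) (5,-2) (6,-2)

Derivation:
Initial moves: DRRRDRRR
Fold: move[5]->D => DRRRDDRR (positions: [(0, 0), (0, -1), (1, -1), (2, -1), (3, -1), (3, -2), (3, -3), (4, -3), (5, -3)])
Fold: move[0]->R => RRRRDDRR (positions: [(0, 0), (1, 0), (2, 0), (3, 0), (4, 0), (4, -1), (4, -2), (5, -2), (6, -2)])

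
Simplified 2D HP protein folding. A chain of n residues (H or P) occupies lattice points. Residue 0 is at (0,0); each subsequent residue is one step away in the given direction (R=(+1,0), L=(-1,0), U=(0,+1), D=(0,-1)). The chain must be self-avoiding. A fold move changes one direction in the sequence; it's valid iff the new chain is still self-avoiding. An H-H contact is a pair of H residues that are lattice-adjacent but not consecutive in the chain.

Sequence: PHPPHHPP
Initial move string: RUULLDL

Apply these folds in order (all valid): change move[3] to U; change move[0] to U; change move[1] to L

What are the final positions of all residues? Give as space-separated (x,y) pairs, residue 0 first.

Answer: (0,0) (0,1) (-1,1) (-1,2) (-1,3) (-2,3) (-2,2) (-3,2)

Derivation:
Initial moves: RUULLDL
Fold: move[3]->U => RUUULDL (positions: [(0, 0), (1, 0), (1, 1), (1, 2), (1, 3), (0, 3), (0, 2), (-1, 2)])
Fold: move[0]->U => UUUULDL (positions: [(0, 0), (0, 1), (0, 2), (0, 3), (0, 4), (-1, 4), (-1, 3), (-2, 3)])
Fold: move[1]->L => ULUULDL (positions: [(0, 0), (0, 1), (-1, 1), (-1, 2), (-1, 3), (-2, 3), (-2, 2), (-3, 2)])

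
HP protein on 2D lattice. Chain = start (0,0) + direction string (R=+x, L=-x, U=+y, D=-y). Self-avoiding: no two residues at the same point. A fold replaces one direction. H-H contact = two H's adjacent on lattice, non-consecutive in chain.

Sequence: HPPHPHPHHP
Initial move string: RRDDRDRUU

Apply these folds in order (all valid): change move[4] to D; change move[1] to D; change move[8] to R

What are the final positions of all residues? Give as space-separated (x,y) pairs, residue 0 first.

Initial moves: RRDDRDRUU
Fold: move[4]->D => RRDDDDRUU (positions: [(0, 0), (1, 0), (2, 0), (2, -1), (2, -2), (2, -3), (2, -4), (3, -4), (3, -3), (3, -2)])
Fold: move[1]->D => RDDDDDRUU (positions: [(0, 0), (1, 0), (1, -1), (1, -2), (1, -3), (1, -4), (1, -5), (2, -5), (2, -4), (2, -3)])
Fold: move[8]->R => RDDDDDRUR (positions: [(0, 0), (1, 0), (1, -1), (1, -2), (1, -3), (1, -4), (1, -5), (2, -5), (2, -4), (3, -4)])

Answer: (0,0) (1,0) (1,-1) (1,-2) (1,-3) (1,-4) (1,-5) (2,-5) (2,-4) (3,-4)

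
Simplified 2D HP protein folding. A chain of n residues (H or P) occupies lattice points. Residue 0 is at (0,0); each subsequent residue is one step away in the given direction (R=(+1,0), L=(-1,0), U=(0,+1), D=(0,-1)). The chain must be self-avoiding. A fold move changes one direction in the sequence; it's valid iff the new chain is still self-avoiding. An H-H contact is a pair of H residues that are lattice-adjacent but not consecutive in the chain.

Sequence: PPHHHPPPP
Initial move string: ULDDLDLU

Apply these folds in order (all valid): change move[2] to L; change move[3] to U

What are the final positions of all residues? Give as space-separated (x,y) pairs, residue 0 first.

Initial moves: ULDDLDLU
Fold: move[2]->L => ULLDLDLU (positions: [(0, 0), (0, 1), (-1, 1), (-2, 1), (-2, 0), (-3, 0), (-3, -1), (-4, -1), (-4, 0)])
Fold: move[3]->U => ULLULDLU (positions: [(0, 0), (0, 1), (-1, 1), (-2, 1), (-2, 2), (-3, 2), (-3, 1), (-4, 1), (-4, 2)])

Answer: (0,0) (0,1) (-1,1) (-2,1) (-2,2) (-3,2) (-3,1) (-4,1) (-4,2)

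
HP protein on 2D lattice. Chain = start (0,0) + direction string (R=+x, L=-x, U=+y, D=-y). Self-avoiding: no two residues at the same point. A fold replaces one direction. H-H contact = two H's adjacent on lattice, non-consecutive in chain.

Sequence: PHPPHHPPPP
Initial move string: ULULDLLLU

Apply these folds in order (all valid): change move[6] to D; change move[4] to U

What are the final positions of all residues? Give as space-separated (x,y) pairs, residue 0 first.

Answer: (0,0) (0,1) (-1,1) (-1,2) (-2,2) (-2,3) (-3,3) (-3,2) (-4,2) (-4,3)

Derivation:
Initial moves: ULULDLLLU
Fold: move[6]->D => ULULDLDLU (positions: [(0, 0), (0, 1), (-1, 1), (-1, 2), (-2, 2), (-2, 1), (-3, 1), (-3, 0), (-4, 0), (-4, 1)])
Fold: move[4]->U => ULULULDLU (positions: [(0, 0), (0, 1), (-1, 1), (-1, 2), (-2, 2), (-2, 3), (-3, 3), (-3, 2), (-4, 2), (-4, 3)])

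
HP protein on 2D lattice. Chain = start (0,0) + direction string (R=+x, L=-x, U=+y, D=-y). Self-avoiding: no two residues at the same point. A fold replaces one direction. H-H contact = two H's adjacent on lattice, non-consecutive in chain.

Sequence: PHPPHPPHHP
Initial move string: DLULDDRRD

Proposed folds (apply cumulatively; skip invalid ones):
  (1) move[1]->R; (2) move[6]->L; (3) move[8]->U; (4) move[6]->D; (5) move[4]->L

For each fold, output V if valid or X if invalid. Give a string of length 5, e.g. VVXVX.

Initial: DLULDDRRD -> [(0, 0), (0, -1), (-1, -1), (-1, 0), (-2, 0), (-2, -1), (-2, -2), (-1, -2), (0, -2), (0, -3)]
Fold 1: move[1]->R => DRULDDRRD INVALID (collision), skipped
Fold 2: move[6]->L => DLULDDLRD INVALID (collision), skipped
Fold 3: move[8]->U => DLULDDRRU INVALID (collision), skipped
Fold 4: move[6]->D => DLULDDDRD VALID
Fold 5: move[4]->L => DLULLDDRD VALID

Answer: XXXVV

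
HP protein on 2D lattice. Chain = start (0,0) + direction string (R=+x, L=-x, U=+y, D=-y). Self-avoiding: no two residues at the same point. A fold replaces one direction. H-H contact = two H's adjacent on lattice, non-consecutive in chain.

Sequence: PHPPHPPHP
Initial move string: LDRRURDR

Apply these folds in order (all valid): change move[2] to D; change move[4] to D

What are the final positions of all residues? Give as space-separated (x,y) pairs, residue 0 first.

Answer: (0,0) (-1,0) (-1,-1) (-1,-2) (0,-2) (0,-3) (1,-3) (1,-4) (2,-4)

Derivation:
Initial moves: LDRRURDR
Fold: move[2]->D => LDDRURDR (positions: [(0, 0), (-1, 0), (-1, -1), (-1, -2), (0, -2), (0, -1), (1, -1), (1, -2), (2, -2)])
Fold: move[4]->D => LDDRDRDR (positions: [(0, 0), (-1, 0), (-1, -1), (-1, -2), (0, -2), (0, -3), (1, -3), (1, -4), (2, -4)])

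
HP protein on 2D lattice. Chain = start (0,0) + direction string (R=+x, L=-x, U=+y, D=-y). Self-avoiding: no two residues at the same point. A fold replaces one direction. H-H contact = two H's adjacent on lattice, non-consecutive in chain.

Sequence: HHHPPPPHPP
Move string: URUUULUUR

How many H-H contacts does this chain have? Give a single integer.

Answer: 0

Derivation:
Positions: [(0, 0), (0, 1), (1, 1), (1, 2), (1, 3), (1, 4), (0, 4), (0, 5), (0, 6), (1, 6)]
No H-H contacts found.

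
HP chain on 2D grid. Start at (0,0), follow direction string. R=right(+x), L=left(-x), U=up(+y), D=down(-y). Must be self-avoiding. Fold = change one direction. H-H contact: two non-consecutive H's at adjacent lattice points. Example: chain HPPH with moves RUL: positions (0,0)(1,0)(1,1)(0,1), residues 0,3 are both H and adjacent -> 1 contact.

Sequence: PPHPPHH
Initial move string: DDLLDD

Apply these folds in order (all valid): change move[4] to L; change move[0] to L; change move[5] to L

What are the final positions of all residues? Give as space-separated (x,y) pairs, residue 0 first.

Initial moves: DDLLDD
Fold: move[4]->L => DDLLLD (positions: [(0, 0), (0, -1), (0, -2), (-1, -2), (-2, -2), (-3, -2), (-3, -3)])
Fold: move[0]->L => LDLLLD (positions: [(0, 0), (-1, 0), (-1, -1), (-2, -1), (-3, -1), (-4, -1), (-4, -2)])
Fold: move[5]->L => LDLLLL (positions: [(0, 0), (-1, 0), (-1, -1), (-2, -1), (-3, -1), (-4, -1), (-5, -1)])

Answer: (0,0) (-1,0) (-1,-1) (-2,-1) (-3,-1) (-4,-1) (-5,-1)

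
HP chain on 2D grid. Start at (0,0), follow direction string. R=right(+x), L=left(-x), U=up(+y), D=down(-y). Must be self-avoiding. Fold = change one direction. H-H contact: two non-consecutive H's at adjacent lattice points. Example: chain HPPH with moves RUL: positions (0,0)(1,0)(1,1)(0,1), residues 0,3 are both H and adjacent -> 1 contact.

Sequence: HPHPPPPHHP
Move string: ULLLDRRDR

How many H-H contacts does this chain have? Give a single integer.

Answer: 2

Derivation:
Positions: [(0, 0), (0, 1), (-1, 1), (-2, 1), (-3, 1), (-3, 0), (-2, 0), (-1, 0), (-1, -1), (0, -1)]
H-H contact: residue 0 @(0,0) - residue 7 @(-1, 0)
H-H contact: residue 2 @(-1,1) - residue 7 @(-1, 0)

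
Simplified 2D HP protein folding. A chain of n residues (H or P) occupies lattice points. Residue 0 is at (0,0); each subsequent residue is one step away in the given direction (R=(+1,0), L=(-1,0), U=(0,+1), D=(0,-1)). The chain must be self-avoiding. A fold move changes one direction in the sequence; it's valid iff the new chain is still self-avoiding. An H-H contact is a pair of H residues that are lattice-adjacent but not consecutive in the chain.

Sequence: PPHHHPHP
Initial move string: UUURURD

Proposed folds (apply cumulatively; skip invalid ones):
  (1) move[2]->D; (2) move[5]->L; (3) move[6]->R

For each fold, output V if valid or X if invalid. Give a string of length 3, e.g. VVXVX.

Answer: XXV

Derivation:
Initial: UUURURD -> [(0, 0), (0, 1), (0, 2), (0, 3), (1, 3), (1, 4), (2, 4), (2, 3)]
Fold 1: move[2]->D => UUDRURD INVALID (collision), skipped
Fold 2: move[5]->L => UUURULD INVALID (collision), skipped
Fold 3: move[6]->R => UUURURR VALID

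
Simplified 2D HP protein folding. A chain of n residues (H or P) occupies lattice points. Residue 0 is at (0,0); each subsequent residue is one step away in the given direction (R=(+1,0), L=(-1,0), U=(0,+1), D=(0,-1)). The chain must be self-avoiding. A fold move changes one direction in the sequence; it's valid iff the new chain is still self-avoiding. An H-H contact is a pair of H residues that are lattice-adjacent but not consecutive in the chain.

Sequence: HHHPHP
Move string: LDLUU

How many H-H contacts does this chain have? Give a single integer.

Positions: [(0, 0), (-1, 0), (-1, -1), (-2, -1), (-2, 0), (-2, 1)]
H-H contact: residue 1 @(-1,0) - residue 4 @(-2, 0)

Answer: 1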